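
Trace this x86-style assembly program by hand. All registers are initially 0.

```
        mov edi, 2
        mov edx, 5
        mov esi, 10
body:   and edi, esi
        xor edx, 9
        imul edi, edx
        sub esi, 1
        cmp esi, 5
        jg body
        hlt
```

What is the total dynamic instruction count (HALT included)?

34

edi=2
edx=5
esi=10
edi=2&10=2
edx=5^9=12
edi=2*12=24
esi=10-1=9
cmp esi, 5  (cmp 9,5)
jg body: taken
edi=24&9=8
edx=12^9=5
edi=8*5=40
esi=9-1=8
cmp esi, 5  (cmp 8,5)
jg body: taken
edi=40&8=8
edx=5^9=12
edi=8*12=96
esi=8-1=7
cmp esi, 5  (cmp 7,5)
jg body: taken
edi=96&7=0
edx=12^9=5
edi=0*5=0
esi=7-1=6
cmp esi, 5  (cmp 6,5)
jg body: taken
edi=0&6=0
edx=5^9=12
edi=0*12=0
esi=6-1=5
cmp esi, 5  (cmp 5,5)
jg body: not taken
halt.
Total executed instructions: 34.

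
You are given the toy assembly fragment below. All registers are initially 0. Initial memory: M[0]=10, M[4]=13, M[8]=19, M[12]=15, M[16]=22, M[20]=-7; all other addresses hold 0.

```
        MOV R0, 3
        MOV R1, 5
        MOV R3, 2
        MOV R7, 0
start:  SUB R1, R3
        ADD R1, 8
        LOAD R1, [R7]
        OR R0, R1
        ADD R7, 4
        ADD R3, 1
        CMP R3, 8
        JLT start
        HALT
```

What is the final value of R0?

MOV R0, 3 → R0=3
MOV R1, 5 → R1=5
MOV R3, 2 → R3=2
MOV R7, 0 → R7=0
SUB R1, R3 → R1=5-2=3
ADD R1, 8 → R1=3+8=11
LOAD R1, [R7] → R1=M[0]=10
OR R0, R1 → R0=3|10=11
ADD R7, 4 → R7=0+4=4
ADD R3, 1 → R3=2+1=3
CMP R3, 8  (cmp 3,8)
JLT start: taken
SUB R1, R3 → R1=10-3=7
ADD R1, 8 → R1=7+8=15
LOAD R1, [R7] → R1=M[4]=13
OR R0, R1 → R0=11|13=15
ADD R7, 4 → R7=4+4=8
ADD R3, 1 → R3=3+1=4
CMP R3, 8  (cmp 4,8)
JLT start: taken
SUB R1, R3 → R1=13-4=9
ADD R1, 8 → R1=9+8=17
LOAD R1, [R7] → R1=M[8]=19
OR R0, R1 → R0=15|19=31
ADD R7, 4 → R7=8+4=12
ADD R3, 1 → R3=4+1=5
CMP R3, 8  (cmp 5,8)
JLT start: taken
SUB R1, R3 → R1=19-5=14
ADD R1, 8 → R1=14+8=22
LOAD R1, [R7] → R1=M[12]=15
OR R0, R1 → R0=31|15=31
ADD R7, 4 → R7=12+4=16
ADD R3, 1 → R3=5+1=6
CMP R3, 8  (cmp 6,8)
JLT start: taken
SUB R1, R3 → R1=15-6=9
ADD R1, 8 → R1=9+8=17
LOAD R1, [R7] → R1=M[16]=22
OR R0, R1 → R0=31|22=31
ADD R7, 4 → R7=16+4=20
ADD R3, 1 → R3=6+1=7
CMP R3, 8  (cmp 7,8)
JLT start: taken
SUB R1, R3 → R1=22-7=15
ADD R1, 8 → R1=15+8=23
LOAD R1, [R7] → R1=M[20]=-7
OR R0, R1 → R0=31|(-7)=-1
ADD R7, 4 → R7=20+4=24
ADD R3, 1 → R3=7+1=8
CMP R3, 8  (cmp 8,8)
JLT start: not taken
halt.

-1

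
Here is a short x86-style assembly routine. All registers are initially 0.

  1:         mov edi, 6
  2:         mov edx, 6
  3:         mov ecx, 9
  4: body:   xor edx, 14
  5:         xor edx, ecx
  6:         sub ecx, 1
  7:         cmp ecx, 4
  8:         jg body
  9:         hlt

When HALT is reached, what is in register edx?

after mov edi, 6: edi=6
after mov edx, 6: edx=6
after mov ecx, 9: ecx=9
after xor edx, 14: edx=6^14=8
after xor edx, ecx: edx=8^9=1
after sub ecx, 1: ecx=9-1=8
cmp ecx, 4  (cmp 8,4)
jg body: taken
after xor edx, 14: edx=1^14=15
after xor edx, ecx: edx=15^8=7
after sub ecx, 1: ecx=8-1=7
cmp ecx, 4  (cmp 7,4)
jg body: taken
after xor edx, 14: edx=7^14=9
after xor edx, ecx: edx=9^7=14
after sub ecx, 1: ecx=7-1=6
cmp ecx, 4  (cmp 6,4)
jg body: taken
after xor edx, 14: edx=14^14=0
after xor edx, ecx: edx=0^6=6
after sub ecx, 1: ecx=6-1=5
cmp ecx, 4  (cmp 5,4)
jg body: taken
after xor edx, 14: edx=6^14=8
after xor edx, ecx: edx=8^5=13
after sub ecx, 1: ecx=5-1=4
cmp ecx, 4  (cmp 4,4)
jg body: not taken
halt.

13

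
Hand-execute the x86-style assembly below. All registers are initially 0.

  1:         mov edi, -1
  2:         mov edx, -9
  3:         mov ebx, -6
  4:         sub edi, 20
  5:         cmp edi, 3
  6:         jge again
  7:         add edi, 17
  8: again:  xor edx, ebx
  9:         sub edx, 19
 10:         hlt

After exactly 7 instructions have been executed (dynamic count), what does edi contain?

-4

mov edi, -1 → edi=-1
mov edx, -9 → edx=-9
mov ebx, -6 → ebx=-6
sub edi, 20 → edi=(-1)-20=-21
cmp edi, 3  (cmp -21,3)
jge again: not taken
add edi, 17 → edi=(-21)+17=-4
After step 7: edi = -4.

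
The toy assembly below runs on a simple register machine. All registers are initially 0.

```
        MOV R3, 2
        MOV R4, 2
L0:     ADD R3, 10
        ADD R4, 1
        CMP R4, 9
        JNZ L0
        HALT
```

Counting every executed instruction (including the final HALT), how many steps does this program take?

R3=2
R4=2
R3=2+10=12
R4=2+1=3
CMP R4, 9  (cmp 3,9)
JNZ L0: taken
R3=12+10=22
R4=3+1=4
CMP R4, 9  (cmp 4,9)
JNZ L0: taken
R3=22+10=32
R4=4+1=5
CMP R4, 9  (cmp 5,9)
JNZ L0: taken
R3=32+10=42
R4=5+1=6
CMP R4, 9  (cmp 6,9)
JNZ L0: taken
R3=42+10=52
R4=6+1=7
CMP R4, 9  (cmp 7,9)
JNZ L0: taken
R3=52+10=62
R4=7+1=8
CMP R4, 9  (cmp 8,9)
JNZ L0: taken
R3=62+10=72
R4=8+1=9
CMP R4, 9  (cmp 9,9)
JNZ L0: not taken
halt.
Total executed instructions: 31.

31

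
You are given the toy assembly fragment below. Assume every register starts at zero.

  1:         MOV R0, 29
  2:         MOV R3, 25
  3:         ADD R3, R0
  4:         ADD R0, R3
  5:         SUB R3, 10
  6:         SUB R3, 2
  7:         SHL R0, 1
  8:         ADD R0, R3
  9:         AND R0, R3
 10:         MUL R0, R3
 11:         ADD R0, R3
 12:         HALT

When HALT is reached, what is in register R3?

42

MOV R0, 29 → R0=29
MOV R3, 25 → R3=25
ADD R3, R0 → R3=25+29=54
ADD R0, R3 → R0=29+54=83
SUB R3, 10 → R3=54-10=44
SUB R3, 2 → R3=44-2=42
SHL R0, 1 → R0=83<<1=166
ADD R0, R3 → R0=166+42=208
AND R0, R3 → R0=208&42=0
MUL R0, R3 → R0=0*42=0
ADD R0, R3 → R0=0+42=42
halt.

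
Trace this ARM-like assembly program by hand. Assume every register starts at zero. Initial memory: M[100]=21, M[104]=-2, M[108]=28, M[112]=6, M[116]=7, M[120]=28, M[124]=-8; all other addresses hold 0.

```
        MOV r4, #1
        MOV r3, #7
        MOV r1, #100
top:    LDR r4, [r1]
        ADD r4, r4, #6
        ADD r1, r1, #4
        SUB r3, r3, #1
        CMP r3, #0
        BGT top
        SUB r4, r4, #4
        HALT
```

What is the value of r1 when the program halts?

128

r4=1
r3=7
r1=100
r4=M[100]=21
r4=21+6=27
r1=100+4=104
r3=7-1=6
CMP r3, #0  (cmp 6,0)
BGT top: taken
r4=M[104]=-2
r4=(-2)+6=4
r1=104+4=108
r3=6-1=5
CMP r3, #0  (cmp 5,0)
BGT top: taken
r4=M[108]=28
r4=28+6=34
r1=108+4=112
r3=5-1=4
CMP r3, #0  (cmp 4,0)
BGT top: taken
r4=M[112]=6
r4=6+6=12
r1=112+4=116
r3=4-1=3
CMP r3, #0  (cmp 3,0)
BGT top: taken
r4=M[116]=7
r4=7+6=13
r1=116+4=120
r3=3-1=2
CMP r3, #0  (cmp 2,0)
BGT top: taken
r4=M[120]=28
r4=28+6=34
r1=120+4=124
r3=2-1=1
CMP r3, #0  (cmp 1,0)
BGT top: taken
r4=M[124]=-8
r4=(-8)+6=-2
r1=124+4=128
r3=1-1=0
CMP r3, #0  (cmp 0,0)
BGT top: not taken
r4=(-2)-4=-6
halt.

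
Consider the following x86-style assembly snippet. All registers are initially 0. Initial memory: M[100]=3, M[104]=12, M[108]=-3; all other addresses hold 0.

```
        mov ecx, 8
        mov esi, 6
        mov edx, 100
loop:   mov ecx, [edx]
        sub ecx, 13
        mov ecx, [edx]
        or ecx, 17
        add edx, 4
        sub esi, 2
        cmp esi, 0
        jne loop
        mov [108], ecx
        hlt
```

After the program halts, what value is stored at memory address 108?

-3

mov ecx, 8 → ecx=8
mov esi, 6 → esi=6
mov edx, 100 → edx=100
mov ecx, [edx] → ecx=M[100]=3
sub ecx, 13 → ecx=3-13=-10
mov ecx, [edx] → ecx=M[100]=3
or ecx, 17 → ecx=3|17=19
add edx, 4 → edx=100+4=104
sub esi, 2 → esi=6-2=4
cmp esi, 0  (cmp 4,0)
jne loop: taken
mov ecx, [edx] → ecx=M[104]=12
sub ecx, 13 → ecx=12-13=-1
mov ecx, [edx] → ecx=M[104]=12
or ecx, 17 → ecx=12|17=29
add edx, 4 → edx=104+4=108
sub esi, 2 → esi=4-2=2
cmp esi, 0  (cmp 2,0)
jne loop: taken
mov ecx, [edx] → ecx=M[108]=-3
sub ecx, 13 → ecx=(-3)-13=-16
mov ecx, [edx] → ecx=M[108]=-3
or ecx, 17 → ecx=(-3)|17=-3
add edx, 4 → edx=108+4=112
sub esi, 2 → esi=2-2=0
cmp esi, 0  (cmp 0,0)
jne loop: not taken
mov [108], ecx → M[108]=-3
halt.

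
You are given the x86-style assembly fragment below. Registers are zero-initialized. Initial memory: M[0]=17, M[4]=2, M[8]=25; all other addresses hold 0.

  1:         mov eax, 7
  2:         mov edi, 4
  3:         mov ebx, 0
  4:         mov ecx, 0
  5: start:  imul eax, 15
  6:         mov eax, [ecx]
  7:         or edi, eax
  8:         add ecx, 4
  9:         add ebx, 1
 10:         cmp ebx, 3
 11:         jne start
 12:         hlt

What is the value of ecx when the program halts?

after mov eax, 7: eax=7
after mov edi, 4: edi=4
after mov ebx, 0: ebx=0
after mov ecx, 0: ecx=0
after imul eax, 15: eax=7*15=105
after mov eax, [ecx]: eax=M[0]=17
after or edi, eax: edi=4|17=21
after add ecx, 4: ecx=0+4=4
after add ebx, 1: ebx=0+1=1
cmp ebx, 3  (cmp 1,3)
jne start: taken
after imul eax, 15: eax=17*15=255
after mov eax, [ecx]: eax=M[4]=2
after or edi, eax: edi=21|2=23
after add ecx, 4: ecx=4+4=8
after add ebx, 1: ebx=1+1=2
cmp ebx, 3  (cmp 2,3)
jne start: taken
after imul eax, 15: eax=2*15=30
after mov eax, [ecx]: eax=M[8]=25
after or edi, eax: edi=23|25=31
after add ecx, 4: ecx=8+4=12
after add ebx, 1: ebx=2+1=3
cmp ebx, 3  (cmp 3,3)
jne start: not taken
halt.

12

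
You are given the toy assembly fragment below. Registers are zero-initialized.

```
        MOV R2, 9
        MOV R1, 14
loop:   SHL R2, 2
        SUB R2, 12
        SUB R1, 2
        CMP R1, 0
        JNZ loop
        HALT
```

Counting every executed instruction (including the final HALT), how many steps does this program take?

R2=9
R1=14
R2=9<<2=36
R2=36-12=24
R1=14-2=12
CMP R1, 0  (cmp 12,0)
JNZ loop: taken
R2=24<<2=96
R2=96-12=84
R1=12-2=10
CMP R1, 0  (cmp 10,0)
JNZ loop: taken
R2=84<<2=336
R2=336-12=324
R1=10-2=8
CMP R1, 0  (cmp 8,0)
JNZ loop: taken
R2=324<<2=1296
R2=1296-12=1284
R1=8-2=6
CMP R1, 0  (cmp 6,0)
JNZ loop: taken
R2=1284<<2=5136
R2=5136-12=5124
R1=6-2=4
CMP R1, 0  (cmp 4,0)
JNZ loop: taken
R2=5124<<2=20496
R2=20496-12=20484
R1=4-2=2
CMP R1, 0  (cmp 2,0)
JNZ loop: taken
R2=20484<<2=81936
R2=81936-12=81924
R1=2-2=0
CMP R1, 0  (cmp 0,0)
JNZ loop: not taken
halt.
Total executed instructions: 38.

38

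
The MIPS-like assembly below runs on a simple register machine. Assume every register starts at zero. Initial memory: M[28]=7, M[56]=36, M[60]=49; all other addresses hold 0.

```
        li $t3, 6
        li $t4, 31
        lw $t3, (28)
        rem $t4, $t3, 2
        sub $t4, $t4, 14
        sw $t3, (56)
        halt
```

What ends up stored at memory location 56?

7

after li $t3, 6: $t3=6
after li $t4, 31: $t4=31
after lw $t3, (28): $t3=M[28]=7
after rem $t4, $t3, 2: $t4=7%2=1
after sub $t4, $t4, 14: $t4=1-14=-13
sw $t3, (56) → M[56]=7
halt.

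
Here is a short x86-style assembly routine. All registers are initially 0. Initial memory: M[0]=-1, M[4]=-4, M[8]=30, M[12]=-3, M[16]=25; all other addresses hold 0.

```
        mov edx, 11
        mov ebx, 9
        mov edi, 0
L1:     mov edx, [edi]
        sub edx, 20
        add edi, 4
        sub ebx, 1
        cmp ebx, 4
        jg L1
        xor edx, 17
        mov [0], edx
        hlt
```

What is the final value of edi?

after mov edx, 11: edx=11
after mov ebx, 9: ebx=9
after mov edi, 0: edi=0
after mov edx, [edi]: edx=M[0]=-1
after sub edx, 20: edx=(-1)-20=-21
after add edi, 4: edi=0+4=4
after sub ebx, 1: ebx=9-1=8
cmp ebx, 4  (cmp 8,4)
jg L1: taken
after mov edx, [edi]: edx=M[4]=-4
after sub edx, 20: edx=(-4)-20=-24
after add edi, 4: edi=4+4=8
after sub ebx, 1: ebx=8-1=7
cmp ebx, 4  (cmp 7,4)
jg L1: taken
after mov edx, [edi]: edx=M[8]=30
after sub edx, 20: edx=30-20=10
after add edi, 4: edi=8+4=12
after sub ebx, 1: ebx=7-1=6
cmp ebx, 4  (cmp 6,4)
jg L1: taken
after mov edx, [edi]: edx=M[12]=-3
after sub edx, 20: edx=(-3)-20=-23
after add edi, 4: edi=12+4=16
after sub ebx, 1: ebx=6-1=5
cmp ebx, 4  (cmp 5,4)
jg L1: taken
after mov edx, [edi]: edx=M[16]=25
after sub edx, 20: edx=25-20=5
after add edi, 4: edi=16+4=20
after sub ebx, 1: ebx=5-1=4
cmp ebx, 4  (cmp 4,4)
jg L1: not taken
after xor edx, 17: edx=5^17=20
mov [0], edx → M[0]=20
halt.

20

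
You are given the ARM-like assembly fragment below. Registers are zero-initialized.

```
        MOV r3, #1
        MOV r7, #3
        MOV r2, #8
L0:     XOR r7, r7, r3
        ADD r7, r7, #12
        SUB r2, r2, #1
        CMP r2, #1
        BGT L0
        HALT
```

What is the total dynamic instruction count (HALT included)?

39

after MOV r3, #1: r3=1
after MOV r7, #3: r7=3
after MOV r2, #8: r2=8
after XOR r7, r7, r3: r7=3^1=2
after ADD r7, r7, #12: r7=2+12=14
after SUB r2, r2, #1: r2=8-1=7
CMP r2, #1  (cmp 7,1)
BGT L0: taken
after XOR r7, r7, r3: r7=14^1=15
after ADD r7, r7, #12: r7=15+12=27
after SUB r2, r2, #1: r2=7-1=6
CMP r2, #1  (cmp 6,1)
BGT L0: taken
after XOR r7, r7, r3: r7=27^1=26
after ADD r7, r7, #12: r7=26+12=38
after SUB r2, r2, #1: r2=6-1=5
CMP r2, #1  (cmp 5,1)
BGT L0: taken
after XOR r7, r7, r3: r7=38^1=39
after ADD r7, r7, #12: r7=39+12=51
after SUB r2, r2, #1: r2=5-1=4
CMP r2, #1  (cmp 4,1)
BGT L0: taken
after XOR r7, r7, r3: r7=51^1=50
after ADD r7, r7, #12: r7=50+12=62
after SUB r2, r2, #1: r2=4-1=3
CMP r2, #1  (cmp 3,1)
BGT L0: taken
after XOR r7, r7, r3: r7=62^1=63
after ADD r7, r7, #12: r7=63+12=75
after SUB r2, r2, #1: r2=3-1=2
CMP r2, #1  (cmp 2,1)
BGT L0: taken
after XOR r7, r7, r3: r7=75^1=74
after ADD r7, r7, #12: r7=74+12=86
after SUB r2, r2, #1: r2=2-1=1
CMP r2, #1  (cmp 1,1)
BGT L0: not taken
halt.
Total executed instructions: 39.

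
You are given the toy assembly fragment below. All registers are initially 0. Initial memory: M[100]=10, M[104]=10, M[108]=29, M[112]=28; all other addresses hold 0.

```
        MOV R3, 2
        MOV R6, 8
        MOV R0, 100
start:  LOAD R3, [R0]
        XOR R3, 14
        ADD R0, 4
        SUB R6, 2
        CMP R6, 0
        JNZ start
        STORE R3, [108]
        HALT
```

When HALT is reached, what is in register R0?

116

after MOV R3, 2: R3=2
after MOV R6, 8: R6=8
after MOV R0, 100: R0=100
after LOAD R3, [R0]: R3=M[100]=10
after XOR R3, 14: R3=10^14=4
after ADD R0, 4: R0=100+4=104
after SUB R6, 2: R6=8-2=6
CMP R6, 0  (cmp 6,0)
JNZ start: taken
after LOAD R3, [R0]: R3=M[104]=10
after XOR R3, 14: R3=10^14=4
after ADD R0, 4: R0=104+4=108
after SUB R6, 2: R6=6-2=4
CMP R6, 0  (cmp 4,0)
JNZ start: taken
after LOAD R3, [R0]: R3=M[108]=29
after XOR R3, 14: R3=29^14=19
after ADD R0, 4: R0=108+4=112
after SUB R6, 2: R6=4-2=2
CMP R6, 0  (cmp 2,0)
JNZ start: taken
after LOAD R3, [R0]: R3=M[112]=28
after XOR R3, 14: R3=28^14=18
after ADD R0, 4: R0=112+4=116
after SUB R6, 2: R6=2-2=0
CMP R6, 0  (cmp 0,0)
JNZ start: not taken
STORE R3, [108] → M[108]=18
halt.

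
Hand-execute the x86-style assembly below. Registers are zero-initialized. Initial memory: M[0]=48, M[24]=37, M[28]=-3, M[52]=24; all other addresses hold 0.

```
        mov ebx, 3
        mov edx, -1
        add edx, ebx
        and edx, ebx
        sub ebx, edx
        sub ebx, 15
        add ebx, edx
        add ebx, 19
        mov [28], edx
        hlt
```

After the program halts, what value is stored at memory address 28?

2

mov ebx, 3 → ebx=3
mov edx, -1 → edx=-1
add edx, ebx → edx=(-1)+3=2
and edx, ebx → edx=2&3=2
sub ebx, edx → ebx=3-2=1
sub ebx, 15 → ebx=1-15=-14
add ebx, edx → ebx=(-14)+2=-12
add ebx, 19 → ebx=(-12)+19=7
mov [28], edx → M[28]=2
halt.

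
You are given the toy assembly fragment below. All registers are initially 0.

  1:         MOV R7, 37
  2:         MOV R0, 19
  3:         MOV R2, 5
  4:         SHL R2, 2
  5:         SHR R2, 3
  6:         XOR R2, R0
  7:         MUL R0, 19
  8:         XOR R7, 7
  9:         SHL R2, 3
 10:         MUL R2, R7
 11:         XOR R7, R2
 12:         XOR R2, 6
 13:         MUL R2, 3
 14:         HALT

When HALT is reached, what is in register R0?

361

after MOV R7, 37: R7=37
after MOV R0, 19: R0=19
after MOV R2, 5: R2=5
after SHL R2, 2: R2=5<<2=20
after SHR R2, 3: R2=20>>3=2
after XOR R2, R0: R2=2^19=17
after MUL R0, 19: R0=19*19=361
after XOR R7, 7: R7=37^7=34
after SHL R2, 3: R2=17<<3=136
after MUL R2, R7: R2=136*34=4624
after XOR R7, R2: R7=34^4624=4658
after XOR R2, 6: R2=4624^6=4630
after MUL R2, 3: R2=4630*3=13890
halt.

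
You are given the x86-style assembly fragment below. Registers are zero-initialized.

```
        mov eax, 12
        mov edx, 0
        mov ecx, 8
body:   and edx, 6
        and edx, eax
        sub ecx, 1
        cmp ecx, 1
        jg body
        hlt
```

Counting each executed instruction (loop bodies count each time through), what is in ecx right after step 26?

3

eax=12
edx=0
ecx=8
edx=0&6=0
edx=0&12=0
ecx=8-1=7
cmp ecx, 1  (cmp 7,1)
jg body: taken
edx=0&6=0
edx=0&12=0
ecx=7-1=6
cmp ecx, 1  (cmp 6,1)
jg body: taken
edx=0&6=0
edx=0&12=0
ecx=6-1=5
cmp ecx, 1  (cmp 5,1)
jg body: taken
edx=0&6=0
edx=0&12=0
ecx=5-1=4
cmp ecx, 1  (cmp 4,1)
jg body: taken
edx=0&6=0
edx=0&12=0
ecx=4-1=3
After step 26: ecx = 3.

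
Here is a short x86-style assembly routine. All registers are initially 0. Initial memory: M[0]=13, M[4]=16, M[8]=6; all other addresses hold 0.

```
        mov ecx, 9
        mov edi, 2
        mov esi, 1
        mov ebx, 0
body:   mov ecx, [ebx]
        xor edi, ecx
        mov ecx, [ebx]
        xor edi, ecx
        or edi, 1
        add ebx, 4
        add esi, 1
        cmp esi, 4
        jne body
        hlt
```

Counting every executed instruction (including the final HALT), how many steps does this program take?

32

mov ecx, 9 → ecx=9
mov edi, 2 → edi=2
mov esi, 1 → esi=1
mov ebx, 0 → ebx=0
mov ecx, [ebx] → ecx=M[0]=13
xor edi, ecx → edi=2^13=15
mov ecx, [ebx] → ecx=M[0]=13
xor edi, ecx → edi=15^13=2
or edi, 1 → edi=2|1=3
add ebx, 4 → ebx=0+4=4
add esi, 1 → esi=1+1=2
cmp esi, 4  (cmp 2,4)
jne body: taken
mov ecx, [ebx] → ecx=M[4]=16
xor edi, ecx → edi=3^16=19
mov ecx, [ebx] → ecx=M[4]=16
xor edi, ecx → edi=19^16=3
or edi, 1 → edi=3|1=3
add ebx, 4 → ebx=4+4=8
add esi, 1 → esi=2+1=3
cmp esi, 4  (cmp 3,4)
jne body: taken
mov ecx, [ebx] → ecx=M[8]=6
xor edi, ecx → edi=3^6=5
mov ecx, [ebx] → ecx=M[8]=6
xor edi, ecx → edi=5^6=3
or edi, 1 → edi=3|1=3
add ebx, 4 → ebx=8+4=12
add esi, 1 → esi=3+1=4
cmp esi, 4  (cmp 4,4)
jne body: not taken
halt.
Total executed instructions: 32.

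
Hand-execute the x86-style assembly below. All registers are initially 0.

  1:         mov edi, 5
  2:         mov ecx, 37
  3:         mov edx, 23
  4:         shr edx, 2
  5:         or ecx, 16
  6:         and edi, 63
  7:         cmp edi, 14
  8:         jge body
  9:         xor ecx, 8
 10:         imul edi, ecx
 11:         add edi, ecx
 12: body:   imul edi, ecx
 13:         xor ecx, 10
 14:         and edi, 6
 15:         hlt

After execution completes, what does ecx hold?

55

edi=5
ecx=37
edx=23
edx=23>>2=5
ecx=37|16=53
edi=5&63=5
cmp edi, 14  (cmp 5,14)
jge body: not taken
ecx=53^8=61
edi=5*61=305
edi=305+61=366
edi=366*61=22326
ecx=61^10=55
edi=22326&6=6
halt.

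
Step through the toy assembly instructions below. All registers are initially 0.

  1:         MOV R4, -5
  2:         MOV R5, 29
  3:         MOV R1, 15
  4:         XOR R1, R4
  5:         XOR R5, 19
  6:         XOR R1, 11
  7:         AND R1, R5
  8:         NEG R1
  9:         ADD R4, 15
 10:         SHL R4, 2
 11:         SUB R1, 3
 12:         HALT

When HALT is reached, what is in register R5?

14

R4=-5
R5=29
R1=15
R1=15^(-5)=-12
R5=29^19=14
R1=(-12)^11=-1
R1=(-1)&14=14
R1=-(14)=-14
R4=(-5)+15=10
R4=10<<2=40
R1=(-14)-3=-17
halt.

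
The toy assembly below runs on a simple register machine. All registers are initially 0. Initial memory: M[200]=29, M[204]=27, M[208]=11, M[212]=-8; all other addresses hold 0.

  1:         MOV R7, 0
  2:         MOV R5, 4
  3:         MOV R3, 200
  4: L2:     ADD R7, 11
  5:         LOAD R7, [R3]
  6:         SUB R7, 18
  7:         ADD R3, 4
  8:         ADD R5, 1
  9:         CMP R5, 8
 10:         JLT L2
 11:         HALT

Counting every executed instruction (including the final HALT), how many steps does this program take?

32

R7=0
R5=4
R3=200
R7=0+11=11
R7=M[200]=29
R7=29-18=11
R3=200+4=204
R5=4+1=5
CMP R5, 8  (cmp 5,8)
JLT L2: taken
R7=11+11=22
R7=M[204]=27
R7=27-18=9
R3=204+4=208
R5=5+1=6
CMP R5, 8  (cmp 6,8)
JLT L2: taken
R7=9+11=20
R7=M[208]=11
R7=11-18=-7
R3=208+4=212
R5=6+1=7
CMP R5, 8  (cmp 7,8)
JLT L2: taken
R7=(-7)+11=4
R7=M[212]=-8
R7=(-8)-18=-26
R3=212+4=216
R5=7+1=8
CMP R5, 8  (cmp 8,8)
JLT L2: not taken
halt.
Total executed instructions: 32.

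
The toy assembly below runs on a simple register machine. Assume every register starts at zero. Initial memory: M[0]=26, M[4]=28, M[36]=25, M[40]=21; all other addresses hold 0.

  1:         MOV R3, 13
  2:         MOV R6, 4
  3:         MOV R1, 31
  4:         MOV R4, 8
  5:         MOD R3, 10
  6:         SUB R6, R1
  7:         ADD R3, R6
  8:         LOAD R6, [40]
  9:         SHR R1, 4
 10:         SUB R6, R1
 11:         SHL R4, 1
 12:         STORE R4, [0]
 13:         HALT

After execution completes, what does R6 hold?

MOV R3, 13 → R3=13
MOV R6, 4 → R6=4
MOV R1, 31 → R1=31
MOV R4, 8 → R4=8
MOD R3, 10 → R3=13%10=3
SUB R6, R1 → R6=4-31=-27
ADD R3, R6 → R3=3+(-27)=-24
LOAD R6, [40] → R6=M[40]=21
SHR R1, 4 → R1=31>>4=1
SUB R6, R1 → R6=21-1=20
SHL R4, 1 → R4=8<<1=16
STORE R4, [0] → M[0]=16
halt.

20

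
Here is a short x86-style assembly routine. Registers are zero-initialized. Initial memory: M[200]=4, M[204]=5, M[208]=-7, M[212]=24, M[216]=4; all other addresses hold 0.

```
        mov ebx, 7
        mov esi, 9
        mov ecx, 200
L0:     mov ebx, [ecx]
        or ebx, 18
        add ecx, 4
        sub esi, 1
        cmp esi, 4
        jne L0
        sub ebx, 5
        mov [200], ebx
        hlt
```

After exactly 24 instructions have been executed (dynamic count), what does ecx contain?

216

mov ebx, 7 → ebx=7
mov esi, 9 → esi=9
mov ecx, 200 → ecx=200
mov ebx, [ecx] → ebx=M[200]=4
or ebx, 18 → ebx=4|18=22
add ecx, 4 → ecx=200+4=204
sub esi, 1 → esi=9-1=8
cmp esi, 4  (cmp 8,4)
jne L0: taken
mov ebx, [ecx] → ebx=M[204]=5
or ebx, 18 → ebx=5|18=23
add ecx, 4 → ecx=204+4=208
sub esi, 1 → esi=8-1=7
cmp esi, 4  (cmp 7,4)
jne L0: taken
mov ebx, [ecx] → ebx=M[208]=-7
or ebx, 18 → ebx=(-7)|18=-5
add ecx, 4 → ecx=208+4=212
sub esi, 1 → esi=7-1=6
cmp esi, 4  (cmp 6,4)
jne L0: taken
mov ebx, [ecx] → ebx=M[212]=24
or ebx, 18 → ebx=24|18=26
add ecx, 4 → ecx=212+4=216
After step 24: ecx = 216.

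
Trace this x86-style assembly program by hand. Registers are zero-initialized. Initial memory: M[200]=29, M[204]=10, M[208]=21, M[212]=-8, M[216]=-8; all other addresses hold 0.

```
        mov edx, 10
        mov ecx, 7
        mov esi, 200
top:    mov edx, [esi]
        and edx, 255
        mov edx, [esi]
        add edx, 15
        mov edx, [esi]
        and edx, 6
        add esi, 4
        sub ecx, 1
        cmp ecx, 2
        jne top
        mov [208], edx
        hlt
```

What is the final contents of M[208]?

after mov edx, 10: edx=10
after mov ecx, 7: ecx=7
after mov esi, 200: esi=200
after mov edx, [esi]: edx=M[200]=29
after and edx, 255: edx=29&255=29
after mov edx, [esi]: edx=M[200]=29
after add edx, 15: edx=29+15=44
after mov edx, [esi]: edx=M[200]=29
after and edx, 6: edx=29&6=4
after add esi, 4: esi=200+4=204
after sub ecx, 1: ecx=7-1=6
cmp ecx, 2  (cmp 6,2)
jne top: taken
after mov edx, [esi]: edx=M[204]=10
after and edx, 255: edx=10&255=10
after mov edx, [esi]: edx=M[204]=10
after add edx, 15: edx=10+15=25
after mov edx, [esi]: edx=M[204]=10
after and edx, 6: edx=10&6=2
after add esi, 4: esi=204+4=208
after sub ecx, 1: ecx=6-1=5
cmp ecx, 2  (cmp 5,2)
jne top: taken
after mov edx, [esi]: edx=M[208]=21
after and edx, 255: edx=21&255=21
after mov edx, [esi]: edx=M[208]=21
after add edx, 15: edx=21+15=36
after mov edx, [esi]: edx=M[208]=21
after and edx, 6: edx=21&6=4
after add esi, 4: esi=208+4=212
after sub ecx, 1: ecx=5-1=4
cmp ecx, 2  (cmp 4,2)
jne top: taken
after mov edx, [esi]: edx=M[212]=-8
after and edx, 255: edx=(-8)&255=248
after mov edx, [esi]: edx=M[212]=-8
after add edx, 15: edx=(-8)+15=7
after mov edx, [esi]: edx=M[212]=-8
after and edx, 6: edx=(-8)&6=0
after add esi, 4: esi=212+4=216
after sub ecx, 1: ecx=4-1=3
cmp ecx, 2  (cmp 3,2)
jne top: taken
after mov edx, [esi]: edx=M[216]=-8
after and edx, 255: edx=(-8)&255=248
after mov edx, [esi]: edx=M[216]=-8
after add edx, 15: edx=(-8)+15=7
after mov edx, [esi]: edx=M[216]=-8
after and edx, 6: edx=(-8)&6=0
after add esi, 4: esi=216+4=220
after sub ecx, 1: ecx=3-1=2
cmp ecx, 2  (cmp 2,2)
jne top: not taken
mov [208], edx → M[208]=0
halt.

0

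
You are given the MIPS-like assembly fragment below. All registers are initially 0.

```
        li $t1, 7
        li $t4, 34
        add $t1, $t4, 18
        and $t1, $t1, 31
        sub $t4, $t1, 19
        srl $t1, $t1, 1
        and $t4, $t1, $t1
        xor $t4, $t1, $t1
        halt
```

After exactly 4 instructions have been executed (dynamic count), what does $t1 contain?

after li $t1, 7: $t1=7
after li $t4, 34: $t4=34
after add $t1, $t4, 18: $t1=34+18=52
after and $t1, $t1, 31: $t1=52&31=20
After step 4: $t1 = 20.

20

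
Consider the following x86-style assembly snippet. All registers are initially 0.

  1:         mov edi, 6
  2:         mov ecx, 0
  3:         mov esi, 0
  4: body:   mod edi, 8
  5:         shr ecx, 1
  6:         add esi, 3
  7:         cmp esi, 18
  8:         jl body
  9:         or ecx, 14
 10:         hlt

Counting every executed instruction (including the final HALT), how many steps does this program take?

35

edi=6
ecx=0
esi=0
edi=6%8=6
ecx=0>>1=0
esi=0+3=3
cmp esi, 18  (cmp 3,18)
jl body: taken
edi=6%8=6
ecx=0>>1=0
esi=3+3=6
cmp esi, 18  (cmp 6,18)
jl body: taken
edi=6%8=6
ecx=0>>1=0
esi=6+3=9
cmp esi, 18  (cmp 9,18)
jl body: taken
edi=6%8=6
ecx=0>>1=0
esi=9+3=12
cmp esi, 18  (cmp 12,18)
jl body: taken
edi=6%8=6
ecx=0>>1=0
esi=12+3=15
cmp esi, 18  (cmp 15,18)
jl body: taken
edi=6%8=6
ecx=0>>1=0
esi=15+3=18
cmp esi, 18  (cmp 18,18)
jl body: not taken
ecx=0|14=14
halt.
Total executed instructions: 35.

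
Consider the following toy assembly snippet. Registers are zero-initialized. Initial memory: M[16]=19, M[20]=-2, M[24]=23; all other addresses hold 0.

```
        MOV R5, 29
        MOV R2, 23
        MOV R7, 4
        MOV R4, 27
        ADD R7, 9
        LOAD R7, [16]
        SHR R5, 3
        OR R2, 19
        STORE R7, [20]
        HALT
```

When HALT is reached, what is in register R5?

3

MOV R5, 29 → R5=29
MOV R2, 23 → R2=23
MOV R7, 4 → R7=4
MOV R4, 27 → R4=27
ADD R7, 9 → R7=4+9=13
LOAD R7, [16] → R7=M[16]=19
SHR R5, 3 → R5=29>>3=3
OR R2, 19 → R2=23|19=23
STORE R7, [20] → M[20]=19
halt.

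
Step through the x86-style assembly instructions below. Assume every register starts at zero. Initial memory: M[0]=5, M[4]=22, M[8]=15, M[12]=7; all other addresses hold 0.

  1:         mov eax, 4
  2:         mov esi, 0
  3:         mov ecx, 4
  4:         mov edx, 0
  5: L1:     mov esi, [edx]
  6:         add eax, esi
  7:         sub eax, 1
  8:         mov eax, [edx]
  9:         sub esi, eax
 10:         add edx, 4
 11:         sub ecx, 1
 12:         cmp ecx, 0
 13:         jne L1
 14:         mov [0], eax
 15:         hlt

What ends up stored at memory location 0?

after mov eax, 4: eax=4
after mov esi, 0: esi=0
after mov ecx, 4: ecx=4
after mov edx, 0: edx=0
after mov esi, [edx]: esi=M[0]=5
after add eax, esi: eax=4+5=9
after sub eax, 1: eax=9-1=8
after mov eax, [edx]: eax=M[0]=5
after sub esi, eax: esi=5-5=0
after add edx, 4: edx=0+4=4
after sub ecx, 1: ecx=4-1=3
cmp ecx, 0  (cmp 3,0)
jne L1: taken
after mov esi, [edx]: esi=M[4]=22
after add eax, esi: eax=5+22=27
after sub eax, 1: eax=27-1=26
after mov eax, [edx]: eax=M[4]=22
after sub esi, eax: esi=22-22=0
after add edx, 4: edx=4+4=8
after sub ecx, 1: ecx=3-1=2
cmp ecx, 0  (cmp 2,0)
jne L1: taken
after mov esi, [edx]: esi=M[8]=15
after add eax, esi: eax=22+15=37
after sub eax, 1: eax=37-1=36
after mov eax, [edx]: eax=M[8]=15
after sub esi, eax: esi=15-15=0
after add edx, 4: edx=8+4=12
after sub ecx, 1: ecx=2-1=1
cmp ecx, 0  (cmp 1,0)
jne L1: taken
after mov esi, [edx]: esi=M[12]=7
after add eax, esi: eax=15+7=22
after sub eax, 1: eax=22-1=21
after mov eax, [edx]: eax=M[12]=7
after sub esi, eax: esi=7-7=0
after add edx, 4: edx=12+4=16
after sub ecx, 1: ecx=1-1=0
cmp ecx, 0  (cmp 0,0)
jne L1: not taken
mov [0], eax → M[0]=7
halt.

7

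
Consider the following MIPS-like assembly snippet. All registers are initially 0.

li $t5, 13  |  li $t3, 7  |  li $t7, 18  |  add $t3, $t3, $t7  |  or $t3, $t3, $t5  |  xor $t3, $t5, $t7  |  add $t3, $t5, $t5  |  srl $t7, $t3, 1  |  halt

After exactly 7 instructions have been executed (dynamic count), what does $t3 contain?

26

$t5=13
$t3=7
$t7=18
$t3=7+18=25
$t3=25|13=29
$t3=13^18=31
$t3=13+13=26
After step 7: $t3 = 26.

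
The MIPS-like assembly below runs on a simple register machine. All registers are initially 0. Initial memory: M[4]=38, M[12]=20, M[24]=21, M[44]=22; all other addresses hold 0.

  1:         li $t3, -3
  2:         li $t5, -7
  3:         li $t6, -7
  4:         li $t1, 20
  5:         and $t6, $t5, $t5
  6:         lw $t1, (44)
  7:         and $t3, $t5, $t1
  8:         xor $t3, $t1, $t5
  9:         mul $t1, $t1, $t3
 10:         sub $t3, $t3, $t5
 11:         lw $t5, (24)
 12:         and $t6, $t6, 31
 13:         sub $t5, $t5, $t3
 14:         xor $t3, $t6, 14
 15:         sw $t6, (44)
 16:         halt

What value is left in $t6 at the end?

25

li $t3, -3 → $t3=-3
li $t5, -7 → $t5=-7
li $t6, -7 → $t6=-7
li $t1, 20 → $t1=20
and $t6, $t5, $t5 → $t6=(-7)&(-7)=-7
lw $t1, (44) → $t1=M[44]=22
and $t3, $t5, $t1 → $t3=(-7)&22=16
xor $t3, $t1, $t5 → $t3=22^(-7)=-17
mul $t1, $t1, $t3 → $t1=22*(-17)=-374
sub $t3, $t3, $t5 → $t3=(-17)-(-7)=-10
lw $t5, (24) → $t5=M[24]=21
and $t6, $t6, 31 → $t6=(-7)&31=25
sub $t5, $t5, $t3 → $t5=21-(-10)=31
xor $t3, $t6, 14 → $t3=25^14=23
sw $t6, (44) → M[44]=25
halt.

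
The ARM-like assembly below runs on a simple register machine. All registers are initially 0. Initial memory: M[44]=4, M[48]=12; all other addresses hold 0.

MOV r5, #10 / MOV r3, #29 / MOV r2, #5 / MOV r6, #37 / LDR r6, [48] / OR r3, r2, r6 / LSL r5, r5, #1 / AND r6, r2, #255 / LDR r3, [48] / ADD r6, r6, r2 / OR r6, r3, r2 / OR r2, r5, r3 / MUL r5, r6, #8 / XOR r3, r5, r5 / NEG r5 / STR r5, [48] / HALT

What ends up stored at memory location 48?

after MOV r5, #10: r5=10
after MOV r3, #29: r3=29
after MOV r2, #5: r2=5
after MOV r6, #37: r6=37
after LDR r6, [48]: r6=M[48]=12
after OR r3, r2, r6: r3=5|12=13
after LSL r5, r5, #1: r5=10<<1=20
after AND r6, r2, #255: r6=5&255=5
after LDR r3, [48]: r3=M[48]=12
after ADD r6, r6, r2: r6=5+5=10
after OR r6, r3, r2: r6=12|5=13
after OR r2, r5, r3: r2=20|12=28
after MUL r5, r6, #8: r5=13*8=104
after XOR r3, r5, r5: r3=104^104=0
after NEG r5: r5=-(104)=-104
STR r5, [48] → M[48]=-104
halt.

-104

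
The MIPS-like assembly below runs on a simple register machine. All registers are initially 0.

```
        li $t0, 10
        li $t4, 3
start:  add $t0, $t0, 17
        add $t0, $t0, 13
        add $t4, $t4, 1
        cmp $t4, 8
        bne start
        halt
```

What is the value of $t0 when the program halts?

160

after li $t0, 10: $t0=10
after li $t4, 3: $t4=3
after add $t0, $t0, 17: $t0=10+17=27
after add $t0, $t0, 13: $t0=27+13=40
after add $t4, $t4, 1: $t4=3+1=4
cmp $t4, 8  (cmp 4,8)
bne start: taken
after add $t0, $t0, 17: $t0=40+17=57
after add $t0, $t0, 13: $t0=57+13=70
after add $t4, $t4, 1: $t4=4+1=5
cmp $t4, 8  (cmp 5,8)
bne start: taken
after add $t0, $t0, 17: $t0=70+17=87
after add $t0, $t0, 13: $t0=87+13=100
after add $t4, $t4, 1: $t4=5+1=6
cmp $t4, 8  (cmp 6,8)
bne start: taken
after add $t0, $t0, 17: $t0=100+17=117
after add $t0, $t0, 13: $t0=117+13=130
after add $t4, $t4, 1: $t4=6+1=7
cmp $t4, 8  (cmp 7,8)
bne start: taken
after add $t0, $t0, 17: $t0=130+17=147
after add $t0, $t0, 13: $t0=147+13=160
after add $t4, $t4, 1: $t4=7+1=8
cmp $t4, 8  (cmp 8,8)
bne start: not taken
halt.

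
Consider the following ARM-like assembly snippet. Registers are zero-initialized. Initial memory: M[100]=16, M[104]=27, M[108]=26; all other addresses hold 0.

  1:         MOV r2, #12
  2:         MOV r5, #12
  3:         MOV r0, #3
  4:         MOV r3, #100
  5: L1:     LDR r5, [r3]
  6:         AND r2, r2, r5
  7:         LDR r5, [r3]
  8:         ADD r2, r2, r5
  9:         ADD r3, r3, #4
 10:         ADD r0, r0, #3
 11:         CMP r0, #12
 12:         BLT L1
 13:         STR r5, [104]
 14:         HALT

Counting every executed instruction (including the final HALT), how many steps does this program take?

30

MOV r2, #12 → r2=12
MOV r5, #12 → r5=12
MOV r0, #3 → r0=3
MOV r3, #100 → r3=100
LDR r5, [r3] → r5=M[100]=16
AND r2, r2, r5 → r2=12&16=0
LDR r5, [r3] → r5=M[100]=16
ADD r2, r2, r5 → r2=0+16=16
ADD r3, r3, #4 → r3=100+4=104
ADD r0, r0, #3 → r0=3+3=6
CMP r0, #12  (cmp 6,12)
BLT L1: taken
LDR r5, [r3] → r5=M[104]=27
AND r2, r2, r5 → r2=16&27=16
LDR r5, [r3] → r5=M[104]=27
ADD r2, r2, r5 → r2=16+27=43
ADD r3, r3, #4 → r3=104+4=108
ADD r0, r0, #3 → r0=6+3=9
CMP r0, #12  (cmp 9,12)
BLT L1: taken
LDR r5, [r3] → r5=M[108]=26
AND r2, r2, r5 → r2=43&26=10
LDR r5, [r3] → r5=M[108]=26
ADD r2, r2, r5 → r2=10+26=36
ADD r3, r3, #4 → r3=108+4=112
ADD r0, r0, #3 → r0=9+3=12
CMP r0, #12  (cmp 12,12)
BLT L1: not taken
STR r5, [104] → M[104]=26
halt.
Total executed instructions: 30.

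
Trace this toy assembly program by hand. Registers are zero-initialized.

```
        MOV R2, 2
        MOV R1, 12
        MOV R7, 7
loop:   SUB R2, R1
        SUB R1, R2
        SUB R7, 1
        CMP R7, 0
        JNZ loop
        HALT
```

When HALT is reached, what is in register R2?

-4058

after MOV R2, 2: R2=2
after MOV R1, 12: R1=12
after MOV R7, 7: R7=7
after SUB R2, R1: R2=2-12=-10
after SUB R1, R2: R1=12-(-10)=22
after SUB R7, 1: R7=7-1=6
CMP R7, 0  (cmp 6,0)
JNZ loop: taken
after SUB R2, R1: R2=(-10)-22=-32
after SUB R1, R2: R1=22-(-32)=54
after SUB R7, 1: R7=6-1=5
CMP R7, 0  (cmp 5,0)
JNZ loop: taken
after SUB R2, R1: R2=(-32)-54=-86
after SUB R1, R2: R1=54-(-86)=140
after SUB R7, 1: R7=5-1=4
CMP R7, 0  (cmp 4,0)
JNZ loop: taken
after SUB R2, R1: R2=(-86)-140=-226
after SUB R1, R2: R1=140-(-226)=366
after SUB R7, 1: R7=4-1=3
CMP R7, 0  (cmp 3,0)
JNZ loop: taken
after SUB R2, R1: R2=(-226)-366=-592
after SUB R1, R2: R1=366-(-592)=958
after SUB R7, 1: R7=3-1=2
CMP R7, 0  (cmp 2,0)
JNZ loop: taken
after SUB R2, R1: R2=(-592)-958=-1550
after SUB R1, R2: R1=958-(-1550)=2508
after SUB R7, 1: R7=2-1=1
CMP R7, 0  (cmp 1,0)
JNZ loop: taken
after SUB R2, R1: R2=(-1550)-2508=-4058
after SUB R1, R2: R1=2508-(-4058)=6566
after SUB R7, 1: R7=1-1=0
CMP R7, 0  (cmp 0,0)
JNZ loop: not taken
halt.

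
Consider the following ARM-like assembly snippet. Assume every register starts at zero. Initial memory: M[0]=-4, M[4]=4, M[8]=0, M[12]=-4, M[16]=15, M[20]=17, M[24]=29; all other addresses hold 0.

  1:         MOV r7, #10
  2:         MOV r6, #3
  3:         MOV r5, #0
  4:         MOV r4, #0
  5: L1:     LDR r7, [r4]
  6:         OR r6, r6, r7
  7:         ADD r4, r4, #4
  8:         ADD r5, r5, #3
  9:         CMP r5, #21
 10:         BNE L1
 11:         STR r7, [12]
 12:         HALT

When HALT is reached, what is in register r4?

r7=10
r6=3
r5=0
r4=0
r7=M[0]=-4
r6=3|(-4)=-1
r4=0+4=4
r5=0+3=3
CMP r5, #21  (cmp 3,21)
BNE L1: taken
r7=M[4]=4
r6=(-1)|4=-1
r4=4+4=8
r5=3+3=6
CMP r5, #21  (cmp 6,21)
BNE L1: taken
r7=M[8]=0
r6=(-1)|0=-1
r4=8+4=12
r5=6+3=9
CMP r5, #21  (cmp 9,21)
BNE L1: taken
r7=M[12]=-4
r6=(-1)|(-4)=-1
r4=12+4=16
r5=9+3=12
CMP r5, #21  (cmp 12,21)
BNE L1: taken
r7=M[16]=15
r6=(-1)|15=-1
r4=16+4=20
r5=12+3=15
CMP r5, #21  (cmp 15,21)
BNE L1: taken
r7=M[20]=17
r6=(-1)|17=-1
r4=20+4=24
r5=15+3=18
CMP r5, #21  (cmp 18,21)
BNE L1: taken
r7=M[24]=29
r6=(-1)|29=-1
r4=24+4=28
r5=18+3=21
CMP r5, #21  (cmp 21,21)
BNE L1: not taken
STR r7, [12] → M[12]=29
halt.

28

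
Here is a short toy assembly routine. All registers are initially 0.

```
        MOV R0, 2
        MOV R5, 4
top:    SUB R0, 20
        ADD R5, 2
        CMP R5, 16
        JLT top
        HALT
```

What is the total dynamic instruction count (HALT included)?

MOV R0, 2 → R0=2
MOV R5, 4 → R5=4
SUB R0, 20 → R0=2-20=-18
ADD R5, 2 → R5=4+2=6
CMP R5, 16  (cmp 6,16)
JLT top: taken
SUB R0, 20 → R0=(-18)-20=-38
ADD R5, 2 → R5=6+2=8
CMP R5, 16  (cmp 8,16)
JLT top: taken
SUB R0, 20 → R0=(-38)-20=-58
ADD R5, 2 → R5=8+2=10
CMP R5, 16  (cmp 10,16)
JLT top: taken
SUB R0, 20 → R0=(-58)-20=-78
ADD R5, 2 → R5=10+2=12
CMP R5, 16  (cmp 12,16)
JLT top: taken
SUB R0, 20 → R0=(-78)-20=-98
ADD R5, 2 → R5=12+2=14
CMP R5, 16  (cmp 14,16)
JLT top: taken
SUB R0, 20 → R0=(-98)-20=-118
ADD R5, 2 → R5=14+2=16
CMP R5, 16  (cmp 16,16)
JLT top: not taken
halt.
Total executed instructions: 27.

27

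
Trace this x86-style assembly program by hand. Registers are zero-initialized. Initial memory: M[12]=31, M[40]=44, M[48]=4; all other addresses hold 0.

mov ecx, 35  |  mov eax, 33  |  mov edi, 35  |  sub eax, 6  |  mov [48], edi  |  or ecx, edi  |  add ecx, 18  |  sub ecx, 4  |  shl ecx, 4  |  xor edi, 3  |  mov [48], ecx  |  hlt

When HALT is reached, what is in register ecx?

ecx=35
eax=33
edi=35
eax=33-6=27
mov [48], edi → M[48]=35
ecx=35|35=35
ecx=35+18=53
ecx=53-4=49
ecx=49<<4=784
edi=35^3=32
mov [48], ecx → M[48]=784
halt.

784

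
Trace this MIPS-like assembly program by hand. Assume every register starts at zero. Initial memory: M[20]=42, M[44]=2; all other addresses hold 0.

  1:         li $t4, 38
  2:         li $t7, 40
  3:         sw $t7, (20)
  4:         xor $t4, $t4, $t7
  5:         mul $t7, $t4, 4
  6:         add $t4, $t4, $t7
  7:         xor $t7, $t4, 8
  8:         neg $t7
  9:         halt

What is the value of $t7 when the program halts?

li $t4, 38 → $t4=38
li $t7, 40 → $t7=40
sw $t7, (20) → M[20]=40
xor $t4, $t4, $t7 → $t4=38^40=14
mul $t7, $t4, 4 → $t7=14*4=56
add $t4, $t4, $t7 → $t4=14+56=70
xor $t7, $t4, 8 → $t7=70^8=78
neg $t7 → $t7=-(78)=-78
halt.

-78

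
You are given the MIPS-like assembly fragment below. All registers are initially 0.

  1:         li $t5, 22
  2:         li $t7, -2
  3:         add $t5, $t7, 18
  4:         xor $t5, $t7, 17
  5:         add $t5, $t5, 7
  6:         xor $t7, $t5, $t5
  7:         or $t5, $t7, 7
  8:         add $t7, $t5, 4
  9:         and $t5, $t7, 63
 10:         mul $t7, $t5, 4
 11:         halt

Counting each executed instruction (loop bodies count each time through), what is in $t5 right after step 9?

$t5=22
$t7=-2
$t5=(-2)+18=16
$t5=(-2)^17=-17
$t5=(-17)+7=-10
$t7=(-10)^(-10)=0
$t5=0|7=7
$t7=7+4=11
$t5=11&63=11
After step 9: $t5 = 11.

11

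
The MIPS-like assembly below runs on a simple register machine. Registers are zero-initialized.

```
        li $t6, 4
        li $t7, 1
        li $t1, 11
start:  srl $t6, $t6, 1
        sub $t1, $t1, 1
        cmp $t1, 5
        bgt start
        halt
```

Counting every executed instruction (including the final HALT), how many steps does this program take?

li $t6, 4 → $t6=4
li $t7, 1 → $t7=1
li $t1, 11 → $t1=11
srl $t6, $t6, 1 → $t6=4>>1=2
sub $t1, $t1, 1 → $t1=11-1=10
cmp $t1, 5  (cmp 10,5)
bgt start: taken
srl $t6, $t6, 1 → $t6=2>>1=1
sub $t1, $t1, 1 → $t1=10-1=9
cmp $t1, 5  (cmp 9,5)
bgt start: taken
srl $t6, $t6, 1 → $t6=1>>1=0
sub $t1, $t1, 1 → $t1=9-1=8
cmp $t1, 5  (cmp 8,5)
bgt start: taken
srl $t6, $t6, 1 → $t6=0>>1=0
sub $t1, $t1, 1 → $t1=8-1=7
cmp $t1, 5  (cmp 7,5)
bgt start: taken
srl $t6, $t6, 1 → $t6=0>>1=0
sub $t1, $t1, 1 → $t1=7-1=6
cmp $t1, 5  (cmp 6,5)
bgt start: taken
srl $t6, $t6, 1 → $t6=0>>1=0
sub $t1, $t1, 1 → $t1=6-1=5
cmp $t1, 5  (cmp 5,5)
bgt start: not taken
halt.
Total executed instructions: 28.

28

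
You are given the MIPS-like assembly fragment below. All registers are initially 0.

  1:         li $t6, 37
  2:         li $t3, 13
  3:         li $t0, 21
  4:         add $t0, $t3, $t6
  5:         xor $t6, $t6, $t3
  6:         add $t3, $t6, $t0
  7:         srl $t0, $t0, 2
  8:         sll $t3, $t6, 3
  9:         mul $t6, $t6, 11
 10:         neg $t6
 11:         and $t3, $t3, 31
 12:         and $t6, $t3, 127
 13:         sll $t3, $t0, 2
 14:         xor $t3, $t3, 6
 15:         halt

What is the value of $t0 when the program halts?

12

after li $t6, 37: $t6=37
after li $t3, 13: $t3=13
after li $t0, 21: $t0=21
after add $t0, $t3, $t6: $t0=13+37=50
after xor $t6, $t6, $t3: $t6=37^13=40
after add $t3, $t6, $t0: $t3=40+50=90
after srl $t0, $t0, 2: $t0=50>>2=12
after sll $t3, $t6, 3: $t3=40<<3=320
after mul $t6, $t6, 11: $t6=40*11=440
after neg $t6: $t6=-(440)=-440
after and $t3, $t3, 31: $t3=320&31=0
after and $t6, $t3, 127: $t6=0&127=0
after sll $t3, $t0, 2: $t3=12<<2=48
after xor $t3, $t3, 6: $t3=48^6=54
halt.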